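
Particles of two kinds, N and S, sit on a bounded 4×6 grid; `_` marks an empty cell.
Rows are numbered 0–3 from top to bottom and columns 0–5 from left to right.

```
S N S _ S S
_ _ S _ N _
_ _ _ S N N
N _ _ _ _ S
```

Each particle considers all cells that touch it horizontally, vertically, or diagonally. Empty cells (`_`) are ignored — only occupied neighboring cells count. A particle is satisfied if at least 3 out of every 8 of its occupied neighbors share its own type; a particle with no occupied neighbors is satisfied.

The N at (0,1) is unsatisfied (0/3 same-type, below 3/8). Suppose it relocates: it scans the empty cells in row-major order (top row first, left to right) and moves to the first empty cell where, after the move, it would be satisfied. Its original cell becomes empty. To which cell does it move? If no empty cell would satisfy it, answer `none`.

Vacating (0,1). Empty cells in order:
  (0,3): 1/4 same-type → still unsatisfied.
  (1,0): 0/1 same-type → still unsatisfied.
  (1,1): 0/3 same-type → still unsatisfied.
  (1,3): 2/6 same-type → still unsatisfied.
  (1,5): 3/5 same-type → satisfied — stop here.

(1,5)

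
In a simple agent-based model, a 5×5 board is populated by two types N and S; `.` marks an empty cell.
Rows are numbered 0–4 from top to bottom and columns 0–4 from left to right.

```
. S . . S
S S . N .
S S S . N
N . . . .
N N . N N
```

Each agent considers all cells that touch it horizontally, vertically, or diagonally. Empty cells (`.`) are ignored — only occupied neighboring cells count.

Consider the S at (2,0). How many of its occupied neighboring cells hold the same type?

Occupied neighbors of (2,0): (1,0)=S, (1,1)=S, (2,1)=S, (3,0)=N.
Same type (S): 3 of 4.

3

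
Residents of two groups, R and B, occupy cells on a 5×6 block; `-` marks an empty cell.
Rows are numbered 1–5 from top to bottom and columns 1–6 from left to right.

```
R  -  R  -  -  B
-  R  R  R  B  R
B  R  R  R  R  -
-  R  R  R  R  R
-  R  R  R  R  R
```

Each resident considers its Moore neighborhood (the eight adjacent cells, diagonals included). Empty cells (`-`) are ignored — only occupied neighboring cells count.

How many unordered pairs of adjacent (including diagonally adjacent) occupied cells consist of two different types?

Scan each occupied cell's neighbors to the right and below (and the two forward diagonals) so each pair is counted once.
From row 1: 1 unlike of 6 pairs (running 1/6).
From row 2: 5 unlike of 16 pairs (running 6/22).
From row 3: 2 unlike of 16 pairs (running 8/38).
From row 4: 0 unlike of 17 pairs (running 8/55).
From row 5: 0 unlike of 4 pairs (running 8/59).
Total adjacent occupied pairs: 59; unlike-type pairs: 8.

8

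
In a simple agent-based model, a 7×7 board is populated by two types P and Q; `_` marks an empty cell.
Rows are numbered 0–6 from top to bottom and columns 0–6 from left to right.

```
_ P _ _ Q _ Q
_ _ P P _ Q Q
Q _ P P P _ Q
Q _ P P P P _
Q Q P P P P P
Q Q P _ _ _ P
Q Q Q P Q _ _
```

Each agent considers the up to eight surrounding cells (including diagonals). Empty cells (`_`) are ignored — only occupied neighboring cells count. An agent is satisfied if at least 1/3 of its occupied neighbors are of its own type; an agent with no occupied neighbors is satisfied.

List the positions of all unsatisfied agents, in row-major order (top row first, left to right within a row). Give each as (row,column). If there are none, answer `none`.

(6,4)

(0,1)P 1/1 ✓
(0,4)Q 1/2 ✓
(0,6)Q 2/2 ✓
(1,2)P 4/4 ✓
(1,3)P 4/5 ✓
(1,5)Q 4/5 ✓
(1,6)Q 3/3 ✓
(2,0)Q 1/1 ✓
(2,2)P 5/5 ✓
(2,3)P 7/7 ✓
(2,4)P 5/6 ✓
(2,6)Q 2/3 ✓
(3,0)Q 3/3 ✓
(3,2)P 5/6 ✓
(3,3)P 8/8 ✓
(3,4)P 7/7 ✓
(3,5)P 5/6 ✓
(4,0)Q 4/4 ✓
(4,1)Q 4/7 ✓
(4,2)P 4/6 ✓
(4,3)P 6/6 ✓
(4,4)P 5/5 ✓
(4,5)P 5/5 ✓
(4,6)P 3/3 ✓
(5,0)Q 5/5 ✓
(5,1)Q 6/8 ✓
(5,2)P 3/7 ✓
(5,6)P 2/2 ✓
(6,0)Q 3/3 ✓
(6,1)Q 4/5 ✓
(6,2)Q 2/4 ✓
(6,3)P 1/3 ✓
(6,4)Q 0/1 ✗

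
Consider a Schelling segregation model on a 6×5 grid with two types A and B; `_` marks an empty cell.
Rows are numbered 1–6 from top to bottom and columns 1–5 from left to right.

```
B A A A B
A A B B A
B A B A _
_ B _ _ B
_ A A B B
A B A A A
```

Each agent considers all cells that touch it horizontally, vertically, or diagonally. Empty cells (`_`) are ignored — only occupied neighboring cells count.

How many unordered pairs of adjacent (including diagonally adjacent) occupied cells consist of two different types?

Scan each occupied cell's neighbors to the right and below (and the two forward diagonals) so each pair is counted once.
From row 1: 10 unlike of 17 pairs (running 10/17).
From row 2: 8 unlike of 15 pairs (running 18/32).
From row 3: 5 unlike of 7 pairs (running 23/39).
From row 4: 2 unlike of 4 pairs (running 25/43).
From row 5: 8 unlike of 14 pairs (running 33/57).
From row 6: 2 unlike of 4 pairs (running 35/61).
Total adjacent occupied pairs: 61; unlike-type pairs: 35.

35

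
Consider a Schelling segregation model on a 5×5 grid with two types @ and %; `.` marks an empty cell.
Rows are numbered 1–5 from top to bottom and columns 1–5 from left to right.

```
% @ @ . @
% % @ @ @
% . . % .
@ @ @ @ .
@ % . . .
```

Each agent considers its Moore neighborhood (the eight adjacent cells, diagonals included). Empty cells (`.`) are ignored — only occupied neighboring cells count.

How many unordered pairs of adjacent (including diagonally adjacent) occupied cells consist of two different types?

Scan each occupied cell's neighbors to the right and below (and the two forward diagonals) so each pair is counted once.
Row 1: %(1,1)–@(1,2)≠ %(1,1)–%(2,1)= %(1,1)–%(2,2)= @(1,2)–@(1,3)= @(1,2)–%(2,2)≠ @(1,2)–@(2,3)= @(1,2)–%(2,1)≠ @(1,3)–@(2,3)= @(1,3)–@(2,4)= @(1,3)–%(2,2)≠ @(1,5)–@(2,5)= @(1,5)–@(2,4)=  → 4/12 unlike.
Row 2: %(2,1)–%(2,2)= %(2,1)–%(3,1)= %(2,2)–@(2,3)≠ %(2,2)–%(3,1)= @(2,3)–@(2,4)= @(2,3)–%(3,4)≠ @(2,4)–@(2,5)= @(2,4)–%(3,4)≠ @(2,5)–%(3,4)≠  → 4/9 unlike.
Row 3: %(3,1)–@(4,1)≠ %(3,1)–@(4,2)≠ %(3,4)–@(4,4)≠ %(3,4)–@(4,3)≠  → 4/4 unlike.
Row 4: @(4,1)–@(4,2)= @(4,1)–@(5,1)= @(4,1)–%(5,2)≠ @(4,2)–@(4,3)= @(4,2)–%(5,2)≠ @(4,2)–@(5,1)= @(4,3)–@(4,4)= @(4,3)–%(5,2)≠  → 3/8 unlike.
Row 5: @(5,1)–%(5,2)≠  → 1/1 unlike.
Total adjacent occupied pairs: 34; unlike-type pairs: 16.

16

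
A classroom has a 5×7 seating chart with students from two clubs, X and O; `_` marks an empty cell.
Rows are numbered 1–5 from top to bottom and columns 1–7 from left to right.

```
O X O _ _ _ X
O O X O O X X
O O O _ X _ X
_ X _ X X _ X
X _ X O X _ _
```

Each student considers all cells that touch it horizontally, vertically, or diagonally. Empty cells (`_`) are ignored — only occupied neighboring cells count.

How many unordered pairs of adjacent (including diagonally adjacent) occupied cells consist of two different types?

Scan each occupied cell's neighbors to the right and below (and the two forward diagonals) so each pair is counted once.
Row 1: O(1,1)–X(1,2)≠ O(1,1)–O(2,1)= O(1,1)–O(2,2)= X(1,2)–O(1,3)≠ X(1,2)–O(2,2)≠ X(1,2)–X(2,3)= X(1,2)–O(2,1)≠ O(1,3)–X(2,3)≠ O(1,3)–O(2,4)= O(1,3)–O(2,2)= X(1,7)–X(2,7)= X(1,7)–X(2,6)=  → 5/12 unlike.
Row 2: O(2,1)–O(2,2)= O(2,1)–O(3,1)= O(2,1)–O(3,2)= O(2,2)–X(2,3)≠ O(2,2)–O(3,2)= O(2,2)–O(3,3)= O(2,2)–O(3,1)= X(2,3)–O(2,4)≠ X(2,3)–O(3,3)≠ X(2,3)–O(3,2)≠ O(2,4)–O(2,5)= O(2,4)–X(3,5)≠ O(2,4)–O(3,3)= O(2,5)–X(2,6)≠ O(2,5)–X(3,5)≠ X(2,6)–X(2,7)= X(2,6)–X(3,7)= X(2,6)–X(3,5)= X(2,7)–X(3,7)=  → 7/19 unlike.
Row 3: O(3,1)–O(3,2)= O(3,1)–X(4,2)≠ O(3,2)–O(3,3)= O(3,2)–X(4,2)≠ O(3,3)–X(4,4)≠ O(3,3)–X(4,2)≠ X(3,5)–X(4,5)= X(3,5)–X(4,4)= X(3,7)–X(4,7)=  → 4/9 unlike.
Row 4: X(4,2)–X(5,3)= X(4,2)–X(5,1)= X(4,4)–X(4,5)= X(4,4)–O(5,4)≠ X(4,4)–X(5,5)= X(4,4)–X(5,3)= X(4,5)–X(5,5)= X(4,5)–O(5,4)≠  → 2/8 unlike.
Row 5: X(5,3)–O(5,4)≠ O(5,4)–X(5,5)≠  → 2/2 unlike.
Total adjacent occupied pairs: 50; unlike-type pairs: 20.

20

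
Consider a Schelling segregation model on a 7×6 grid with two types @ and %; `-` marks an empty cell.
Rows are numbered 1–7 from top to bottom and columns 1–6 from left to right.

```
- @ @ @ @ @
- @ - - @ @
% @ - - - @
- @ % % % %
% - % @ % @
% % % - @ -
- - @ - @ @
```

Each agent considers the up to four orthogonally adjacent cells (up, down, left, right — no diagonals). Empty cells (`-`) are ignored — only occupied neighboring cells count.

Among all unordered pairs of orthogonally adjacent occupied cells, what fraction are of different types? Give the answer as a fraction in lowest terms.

5/16

Scan each occupied cell's neighbors to the right and below so each pair is counted once.
Row 1: @(1,2)–@(1,3)= @(1,2)–@(2,2)= @(1,3)–@(1,4)= @(1,4)–@(1,5)= @(1,5)–@(1,6)= @(1,5)–@(2,5)= @(1,6)–@(2,6)=  → 0/7 unlike.
Row 2: @(2,2)–@(3,2)= @(2,5)–@(2,6)= @(2,6)–@(3,6)=  → 0/3 unlike.
Row 3: %(3,1)–@(3,2)≠ @(3,2)–@(4,2)= @(3,6)–%(4,6)≠  → 2/3 unlike.
Row 4: @(4,2)–%(4,3)≠ %(4,3)–%(4,4)= %(4,3)–%(5,3)= %(4,4)–%(4,5)= %(4,4)–@(5,4)≠ %(4,5)–%(4,6)= %(4,5)–%(5,5)= %(4,6)–@(5,6)≠  → 3/8 unlike.
Row 5: %(5,1)–%(6,1)= %(5,3)–@(5,4)≠ %(5,3)–%(6,3)= @(5,4)–%(5,5)≠ %(5,5)–@(5,6)≠ %(5,5)–@(6,5)≠  → 4/6 unlike.
Row 6: %(6,1)–%(6,2)= %(6,2)–%(6,3)= %(6,3)–@(7,3)≠ @(6,5)–@(7,5)=  → 1/4 unlike.
Row 7: @(7,5)–@(7,6)=  → 0/1 unlike.
Total adjacent occupied pairs: 32; unlike-type pairs: 10.
10/32 reduces to 5/16.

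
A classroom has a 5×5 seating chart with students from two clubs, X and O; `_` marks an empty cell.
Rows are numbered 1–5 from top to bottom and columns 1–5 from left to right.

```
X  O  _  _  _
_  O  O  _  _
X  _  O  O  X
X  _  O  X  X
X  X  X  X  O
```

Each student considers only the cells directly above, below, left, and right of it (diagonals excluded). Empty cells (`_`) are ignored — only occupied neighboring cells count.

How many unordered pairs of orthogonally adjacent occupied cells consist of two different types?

7

Scan each occupied cell's neighbors to the right and below so each pair is counted once.
From row 1: 1 unlike of 2 pairs (running 1/2).
From row 2: 0 unlike of 2 pairs (running 1/4).
From row 3: 2 unlike of 6 pairs (running 3/10).
From row 4: 3 unlike of 6 pairs (running 6/16).
From row 5: 1 unlike of 4 pairs (running 7/20).
Total adjacent occupied pairs: 20; unlike-type pairs: 7.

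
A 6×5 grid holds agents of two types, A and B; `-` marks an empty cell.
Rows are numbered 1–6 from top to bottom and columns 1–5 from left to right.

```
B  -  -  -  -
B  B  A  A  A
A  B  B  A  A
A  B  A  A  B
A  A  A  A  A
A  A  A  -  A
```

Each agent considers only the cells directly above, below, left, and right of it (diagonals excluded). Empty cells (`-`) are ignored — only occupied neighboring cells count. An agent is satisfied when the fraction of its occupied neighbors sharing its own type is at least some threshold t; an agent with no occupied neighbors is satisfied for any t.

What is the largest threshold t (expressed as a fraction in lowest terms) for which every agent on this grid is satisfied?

(1,1)B 1/1
(2,1)B 2/3
(2,2)B 2/3
(2,3)A 1/3
(2,4)A 3/3
(2,5)A 2/2
(3,1)A 1/3
(3,2)B 3/4
(3,3)B 1/4
(3,4)A 3/4
(3,5)A 2/3
(4,1)A 2/3
(4,2)B 1/4
(4,3)A 2/4
(4,4)A 3/4
(4,5)B 0/3
(5,1)A 3/3
(5,2)A 3/4
(5,3)A 4/4
(5,4)A 3/3
(5,5)A 2/3
(6,1)A 2/2
(6,2)A 3/3
(6,3)A 2/2
(6,5)A 1/1
The smallest same-type fraction is 0/3 at (4,5), which reduces to 0/1. Any threshold above that leaves this agent unsatisfied.

0/1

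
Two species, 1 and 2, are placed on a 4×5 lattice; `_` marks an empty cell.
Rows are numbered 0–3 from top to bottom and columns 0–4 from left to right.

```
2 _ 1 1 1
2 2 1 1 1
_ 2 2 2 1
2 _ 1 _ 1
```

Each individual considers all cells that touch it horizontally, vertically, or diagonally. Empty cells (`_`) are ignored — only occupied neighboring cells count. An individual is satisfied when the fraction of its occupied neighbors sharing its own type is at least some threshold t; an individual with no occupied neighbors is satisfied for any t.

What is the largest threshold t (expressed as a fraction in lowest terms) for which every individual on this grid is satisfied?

0/1

(0,0)2 2/2
(0,2)1 3/4
(0,3)1 5/5
(0,4)1 3/3
(1,0)2 3/3
(1,1)2 4/6
(1,2)1 3/7
(1,3)1 6/8
(1,4)1 4/5
(2,1)2 4/6
(2,2)2 3/6
(2,3)2 1/7
(2,4)1 3/4
(3,0)2 1/1
(3,2)1 0/3
(3,4)1 1/2
The smallest same-type fraction is 0/3 at (3,2), which reduces to 0/1. Any threshold above that leaves this individual unsatisfied.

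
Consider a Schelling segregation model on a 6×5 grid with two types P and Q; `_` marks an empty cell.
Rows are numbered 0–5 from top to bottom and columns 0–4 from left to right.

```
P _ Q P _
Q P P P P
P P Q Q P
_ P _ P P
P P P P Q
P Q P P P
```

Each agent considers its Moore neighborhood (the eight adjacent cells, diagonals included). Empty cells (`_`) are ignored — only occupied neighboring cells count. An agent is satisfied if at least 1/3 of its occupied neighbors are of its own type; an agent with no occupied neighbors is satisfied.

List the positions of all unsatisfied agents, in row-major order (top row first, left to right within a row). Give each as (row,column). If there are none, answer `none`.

(0,2), (1,0), (2,2), (2,3), (4,4), (5,1)

Row 0: (0,0)P 1/2 ✓ · (0,2)Q 0/4 ✗ · (0,3)P 3/4 ✓
Row 1: (1,0)Q 0/4 ✗ · (1,1)P 4/7 ✓ · (1,2)P 4/7 ✓ · (1,3)P 4/7 ✓ · (1,4)P 3/4 ✓
Row 2: (2,0)P 3/4 ✓ · (2,1)P 4/6 ✓ · (2,2)Q 1/7 ✗ · (2,3)Q 1/7 ✗ · (2,4)P 4/5 ✓
Row 3: (3,1)P 5/6 ✓ · (3,3)P 4/7 ✓ · (3,4)P 3/5 ✓
Row 4: (4,0)P 3/4 ✓ · (4,1)P 5/6 ✓ · (4,2)P 6/7 ✓ · (4,3)P 6/7 ✓ · (4,4)Q 0/5 ✗
Row 5: (5,0)P 2/3 ✓ · (5,1)Q 0/5 ✗ · (5,2)P 4/5 ✓ · (5,3)P 4/5 ✓ · (5,4)P 2/3 ✓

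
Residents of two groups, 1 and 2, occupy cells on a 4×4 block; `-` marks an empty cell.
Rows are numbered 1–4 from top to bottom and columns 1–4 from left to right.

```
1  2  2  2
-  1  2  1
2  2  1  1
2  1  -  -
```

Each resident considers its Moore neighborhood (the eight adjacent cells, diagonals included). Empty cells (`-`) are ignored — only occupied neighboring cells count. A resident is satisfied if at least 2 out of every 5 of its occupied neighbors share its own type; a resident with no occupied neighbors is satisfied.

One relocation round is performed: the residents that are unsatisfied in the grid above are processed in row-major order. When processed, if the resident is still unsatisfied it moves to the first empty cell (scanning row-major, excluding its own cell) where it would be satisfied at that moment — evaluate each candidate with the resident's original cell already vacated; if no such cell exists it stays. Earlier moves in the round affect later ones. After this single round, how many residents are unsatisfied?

1

Initially unsatisfied (in order): (2,2), (4,2).
  (2,2) → (4,3).
  (4,2): now satisfied by earlier moves; stays.
Resulting grid:
1 2 2 2
- - 2 1
2 2 1 1
2 1 1 -
Unsatisfied now: (1,1).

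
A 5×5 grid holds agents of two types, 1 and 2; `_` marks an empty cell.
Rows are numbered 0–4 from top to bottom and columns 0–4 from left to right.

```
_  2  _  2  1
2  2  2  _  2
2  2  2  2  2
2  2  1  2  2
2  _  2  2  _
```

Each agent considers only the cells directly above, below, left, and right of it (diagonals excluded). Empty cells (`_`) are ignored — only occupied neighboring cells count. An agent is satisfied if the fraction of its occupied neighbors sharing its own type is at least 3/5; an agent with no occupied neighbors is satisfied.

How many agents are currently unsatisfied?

5

Row 0: (0,1)2 1/1 ok · (0,3)2 0/1 unhappy · (0,4)1 0/2 unhappy
Row 1: (1,0)2 2/2 ok · (1,1)2 4/4 ok · (1,2)2 2/2 ok · (1,4)2 1/2 unhappy
Row 2: (2,0)2 3/3 ok · (2,1)2 4/4 ok · (2,2)2 3/4 ok · (2,3)2 3/3 ok · (2,4)2 3/3 ok
Row 3: (3,0)2 3/3 ok · (3,1)2 2/3 ok · (3,2)1 0/4 unhappy · (3,3)2 3/4 ok · (3,4)2 2/2 ok
Row 4: (4,0)2 1/1 ok · (4,2)2 1/2 unhappy · (4,3)2 2/2 ok
Unsatisfied: (0,3), (0,4), (1,4), (3,2), (4,2) — 5 in total.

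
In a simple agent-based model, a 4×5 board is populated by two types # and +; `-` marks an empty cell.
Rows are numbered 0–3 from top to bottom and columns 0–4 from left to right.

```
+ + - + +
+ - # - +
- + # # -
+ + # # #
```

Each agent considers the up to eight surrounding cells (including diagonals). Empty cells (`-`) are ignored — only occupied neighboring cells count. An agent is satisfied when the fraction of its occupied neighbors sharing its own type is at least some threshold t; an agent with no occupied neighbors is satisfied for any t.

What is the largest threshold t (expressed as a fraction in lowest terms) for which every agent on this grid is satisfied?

2/5

(0,0)+ 2/2
(0,1)+ 2/3
(0,3)+ 2/3
(0,4)+ 2/2
(1,0)+ 3/3
(1,2)# 2/5
(1,4)+ 2/3
(2,1)+ 3/6
(2,2)# 4/6
(2,3)# 5/6
(3,0)+ 2/2
(3,1)+ 2/4
(3,2)# 3/5
(3,3)# 4/4
(3,4)# 2/2
The smallest same-type fraction is 2/5 at (1,2), which reduces to 2/5. Any threshold above that leaves this agent unsatisfied.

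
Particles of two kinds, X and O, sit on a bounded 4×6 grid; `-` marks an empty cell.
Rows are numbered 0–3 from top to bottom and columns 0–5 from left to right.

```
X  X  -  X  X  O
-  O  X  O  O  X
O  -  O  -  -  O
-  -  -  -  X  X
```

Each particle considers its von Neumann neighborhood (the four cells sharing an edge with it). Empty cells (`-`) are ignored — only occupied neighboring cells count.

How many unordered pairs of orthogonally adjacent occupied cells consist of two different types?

11

Scan each occupied cell's neighbors to the right and below so each pair is counted once.
Row 0: X(0,0)–X(0,1)= X(0,1)–O(1,1)≠ X(0,3)–X(0,4)= X(0,3)–O(1,3)≠ X(0,4)–O(0,5)≠ X(0,4)–O(1,4)≠ O(0,5)–X(1,5)≠  → 5/7 unlike.
Row 1: O(1,1)–X(1,2)≠ X(1,2)–O(1,3)≠ X(1,2)–O(2,2)≠ O(1,3)–O(1,4)= O(1,4)–X(1,5)≠ X(1,5)–O(2,5)≠  → 5/6 unlike.
Row 2: O(2,5)–X(3,5)≠  → 1/1 unlike.
Row 3: X(3,4)–X(3,5)=  → 0/1 unlike.
Total adjacent occupied pairs: 15; unlike-type pairs: 11.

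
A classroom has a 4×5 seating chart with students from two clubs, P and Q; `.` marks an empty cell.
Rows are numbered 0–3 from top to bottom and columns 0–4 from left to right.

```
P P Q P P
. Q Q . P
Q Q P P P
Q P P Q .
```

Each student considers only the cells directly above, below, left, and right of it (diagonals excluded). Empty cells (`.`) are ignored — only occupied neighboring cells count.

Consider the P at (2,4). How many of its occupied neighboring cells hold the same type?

Occupied neighbors of (2,4): (1,4)=P, (2,3)=P.
Same type (P): 2 of 2.

2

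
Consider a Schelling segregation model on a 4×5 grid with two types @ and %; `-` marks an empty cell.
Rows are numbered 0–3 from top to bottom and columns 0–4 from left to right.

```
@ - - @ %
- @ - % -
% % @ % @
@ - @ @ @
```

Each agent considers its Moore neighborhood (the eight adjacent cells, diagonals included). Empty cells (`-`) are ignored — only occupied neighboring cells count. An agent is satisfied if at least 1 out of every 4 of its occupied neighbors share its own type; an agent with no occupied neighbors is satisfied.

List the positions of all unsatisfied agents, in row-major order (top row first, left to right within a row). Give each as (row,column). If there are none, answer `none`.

(0,3), (2,1), (2,3), (3,0)

(0,0)@ 1/1 ok
(0,3)@ 0/2 unhappy
(0,4)% 1/2 ok
(1,1)@ 2/4 ok
(1,3)% 2/5 ok
(2,0)% 1/3 ok
(2,1)% 1/5 unhappy
(2,2)@ 3/6 ok
(2,3)% 1/6 unhappy
(2,4)@ 2/4 ok
(3,0)@ 0/2 unhappy
(3,2)@ 2/4 ok
(3,3)@ 4/5 ok
(3,4)@ 2/3 ok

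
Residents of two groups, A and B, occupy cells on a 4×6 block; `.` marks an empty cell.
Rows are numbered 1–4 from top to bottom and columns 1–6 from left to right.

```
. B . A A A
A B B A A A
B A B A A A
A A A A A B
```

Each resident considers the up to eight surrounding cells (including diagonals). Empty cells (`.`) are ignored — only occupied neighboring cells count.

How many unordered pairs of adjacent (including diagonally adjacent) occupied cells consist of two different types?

20

Scan each occupied cell's neighbors to the right and below (and the two forward diagonals) so each pair is counted once.
From row 1: 2 unlike of 13 pairs (running 2/13).
From row 2: 7 unlike of 21 pairs (running 9/34).
From row 3: 10 unlike of 21 pairs (running 19/55).
From row 4: 1 unlike of 5 pairs (running 20/60).
Total adjacent occupied pairs: 60; unlike-type pairs: 20.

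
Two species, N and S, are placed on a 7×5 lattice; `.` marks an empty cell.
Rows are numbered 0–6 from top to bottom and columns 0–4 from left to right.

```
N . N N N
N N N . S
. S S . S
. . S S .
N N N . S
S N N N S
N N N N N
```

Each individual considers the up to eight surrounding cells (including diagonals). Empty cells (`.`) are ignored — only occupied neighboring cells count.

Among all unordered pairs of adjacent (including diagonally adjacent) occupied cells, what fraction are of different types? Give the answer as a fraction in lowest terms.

Scan each occupied cell's neighbors to the right and below (and the two forward diagonals) so each pair is counted once.
Row 0: N(0,0)–N(1,0)= N(0,0)–N(1,1)= N(0,2)–N(0,3)= N(0,2)–N(1,2)= N(0,2)–N(1,1)= N(0,3)–N(0,4)= N(0,3)–S(1,4)≠ N(0,3)–N(1,2)= N(0,4)–S(1,4)≠  → 2/9 unlike.
Row 1: N(1,0)–N(1,1)= N(1,0)–S(2,1)≠ N(1,1)–N(1,2)= N(1,1)–S(2,1)≠ N(1,1)–S(2,2)≠ N(1,2)–S(2,2)≠ N(1,2)–S(2,1)≠ S(1,4)–S(2,4)=  → 5/8 unlike.
Row 2: S(2,1)–S(2,2)= S(2,1)–S(3,2)= S(2,2)–S(3,2)= S(2,2)–S(3,3)= S(2,4)–S(3,3)=  → 0/5 unlike.
Row 3: S(3,2)–S(3,3)= S(3,2)–N(4,2)≠ S(3,2)–N(4,1)≠ S(3,3)–S(4,4)= S(3,3)–N(4,2)≠  → 3/5 unlike.
Row 4: N(4,0)–N(4,1)= N(4,0)–S(5,0)≠ N(4,0)–N(5,1)= N(4,1)–N(4,2)= N(4,1)–N(5,1)= N(4,1)–N(5,2)= N(4,1)–S(5,0)≠ N(4,2)–N(5,2)= N(4,2)–N(5,3)= N(4,2)–N(5,1)= S(4,4)–S(5,4)= S(4,4)–N(5,3)≠  → 3/12 unlike.
Row 5: S(5,0)–N(5,1)≠ S(5,0)–N(6,0)≠ S(5,0)–N(6,1)≠ N(5,1)–N(5,2)= N(5,1)–N(6,1)= N(5,1)–N(6,2)= N(5,1)–N(6,0)= N(5,2)–N(5,3)= N(5,2)–N(6,2)= N(5,2)–N(6,3)= N(5,2)–N(6,1)= N(5,3)–S(5,4)≠ N(5,3)–N(6,3)= N(5,3)–N(6,4)= N(5,3)–N(6,2)= S(5,4)–N(6,4)≠ S(5,4)–N(6,3)≠  → 6/17 unlike.
Row 6: N(6,0)–N(6,1)= N(6,1)–N(6,2)= N(6,2)–N(6,3)= N(6,3)–N(6,4)=  → 0/4 unlike.
Total adjacent occupied pairs: 60; unlike-type pairs: 19.
19/60 is already in lowest terms.

19/60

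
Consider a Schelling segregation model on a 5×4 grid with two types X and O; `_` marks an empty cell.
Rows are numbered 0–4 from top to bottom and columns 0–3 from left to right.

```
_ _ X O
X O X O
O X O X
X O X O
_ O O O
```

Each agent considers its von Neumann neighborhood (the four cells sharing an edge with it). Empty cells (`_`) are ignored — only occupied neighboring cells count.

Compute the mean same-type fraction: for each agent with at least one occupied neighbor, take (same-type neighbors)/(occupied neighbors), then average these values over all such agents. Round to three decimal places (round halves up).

(0,2)X 1/2
(0,3)O 1/2
(1,0)X 0/2
(1,1)O 0/3
(1,2)X 1/4
(1,3)O 1/3
(2,0)O 0/3
(2,1)X 0/4
(2,2)O 0/4
(2,3)X 0/3
(3,0)X 0/2
(3,1)O 1/4
(3,2)X 0/4
(3,3)O 1/3
(4,1)O 2/2
(4,2)O 2/3
(4,3)O 2/2
Sum over 17 agents: 1/2 + 1/2 + 0/2 + 0/3 + 1/4 + 1/3 + 0/3 + 0/4 + 0/4 + 0/3 + 0/2 + 1/4 + 0/4 + 1/3 + 2/2 + 2/3 + 2/2 = 29/6; mean = 29/6 ÷ 17 = 29/102 = 0.284313… → 0.284.

0.284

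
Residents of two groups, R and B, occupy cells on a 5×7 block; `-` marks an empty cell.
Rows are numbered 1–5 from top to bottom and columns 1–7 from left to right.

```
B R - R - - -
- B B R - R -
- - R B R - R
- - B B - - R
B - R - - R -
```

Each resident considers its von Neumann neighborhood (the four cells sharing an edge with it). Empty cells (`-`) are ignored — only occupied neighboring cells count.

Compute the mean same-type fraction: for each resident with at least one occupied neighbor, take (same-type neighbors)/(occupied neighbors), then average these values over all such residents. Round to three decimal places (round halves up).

(1,1)B 0/1
(1,2)R 0/2
(1,4)R 1/1
(2,2)B 1/2
(2,3)B 1/3
(2,4)R 1/3
(2,6)R — no occupied neighbors
(3,3)R 0/3
(3,4)B 1/4
(3,5)R 0/1
(3,7)R 1/1
(4,3)B 1/3
(4,4)B 2/2
(4,7)R 1/1
(5,1)B — no occupied neighbors
(5,3)R 0/1
(5,6)R — no occupied neighbors
Sum over 14 residents: 0/1 + 0/2 + 1/1 + 1/2 + 1/3 + 1/3 + 0/3 + 1/4 + 0/1 + 1/1 + 1/3 + 2/2 + 1/1 + 0/1 = 23/4; mean = 23/4 ÷ 14 = 23/56 = 0.410714… → 0.411.

0.411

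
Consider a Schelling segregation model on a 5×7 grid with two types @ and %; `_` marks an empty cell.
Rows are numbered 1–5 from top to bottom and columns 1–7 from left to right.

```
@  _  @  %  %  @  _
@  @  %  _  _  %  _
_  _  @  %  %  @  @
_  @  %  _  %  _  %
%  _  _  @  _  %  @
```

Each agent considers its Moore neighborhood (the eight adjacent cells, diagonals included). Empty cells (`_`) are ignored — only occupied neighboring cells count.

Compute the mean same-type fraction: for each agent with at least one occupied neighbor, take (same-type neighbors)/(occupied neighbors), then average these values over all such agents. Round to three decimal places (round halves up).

0.448

Row 1: (1,1)@ 2/2 · (1,3)@ 1/3 · (1,4)% 2/3 · (1,5)% 2/3 · (1,6)@ 0/2
Row 2: (2,1)@ 2/2 · (2,2)@ 4/5 · (2,3)% 2/5 · (2,6)% 2/5
Row 3: (3,3)@ 2/5 · (3,4)% 4/5 · (3,5)% 3/4 · (3,6)@ 1/5 · (3,7)@ 1/3
Row 4: (4,2)@ 1/3 · (4,3)% 1/4 · (4,5)% 3/5 · (4,7)% 1/4
Row 5: (5,1)% 0/1 · (5,4)@ 0/2 · (5,6)% 2/3 · (5,7)@ 0/2
Sum over 22 agents: 2/2 + 1/3 + 2/3 + 2/3 + 0/2 + 2/2 + 4/5 + 2/5 + 2/5 + 2/5 + 4/5 + 3/4 + 1/5 + 1/3 + 1/3 + 1/4 + 3/5 + 1/4 + 0/1 + 0/2 + 2/3 + 0/2 = 197/20; mean = 197/20 ÷ 22 = 197/440 = 0.447727… → 0.448.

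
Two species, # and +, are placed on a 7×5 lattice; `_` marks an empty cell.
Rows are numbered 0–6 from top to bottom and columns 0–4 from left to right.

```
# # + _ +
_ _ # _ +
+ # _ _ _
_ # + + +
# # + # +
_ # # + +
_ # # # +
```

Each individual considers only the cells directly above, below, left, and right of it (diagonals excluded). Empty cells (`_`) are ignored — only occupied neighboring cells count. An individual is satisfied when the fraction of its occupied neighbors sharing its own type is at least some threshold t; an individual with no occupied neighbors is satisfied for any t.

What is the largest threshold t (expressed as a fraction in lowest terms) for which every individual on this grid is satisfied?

0/1

(0,0)# 1/1
(0,1)# 1/2
(0,2)+ 0/2
(0,4)+ 1/1
(1,2)# 0/1
(1,4)+ 1/1
(2,0)+ 0/1
(2,1)# 1/2
(3,1)# 2/3
(3,2)+ 2/3
(3,3)+ 2/3
(3,4)+ 2/2
(4,0)# 1/1
(4,1)# 3/4
(4,2)+ 1/4
(4,3)# 0/4
(4,4)+ 2/3
(5,1)# 3/3
(5,2)# 2/4
(5,3)+ 1/4
(5,4)+ 3/3
(6,1)# 2/2
(6,2)# 3/3
(6,3)# 1/3
(6,4)+ 1/2
The smallest same-type fraction is 0/2 at (0,2), which reduces to 0/1. Any threshold above that leaves this individual unsatisfied.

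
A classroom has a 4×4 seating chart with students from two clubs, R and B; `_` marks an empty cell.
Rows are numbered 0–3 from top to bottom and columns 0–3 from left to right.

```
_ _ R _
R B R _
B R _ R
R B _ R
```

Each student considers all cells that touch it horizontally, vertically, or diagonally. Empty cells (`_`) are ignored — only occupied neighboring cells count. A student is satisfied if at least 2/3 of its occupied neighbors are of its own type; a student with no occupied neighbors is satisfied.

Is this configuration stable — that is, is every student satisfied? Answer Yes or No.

(0,2)R 1/2 unhappy
(1,0)R 1/3 unhappy
(1,1)B 1/5 unhappy
(1,2)R 3/4 ok
(2,0)B 2/5 unhappy
(2,1)R 3/6 unhappy
(2,3)R 2/2 ok
(3,0)R 1/3 unhappy
(3,1)B 1/3 unhappy
(3,3)R 1/1 ok
For instance (0,2) has only 1/2 same-type neighbors, below 2/3.

No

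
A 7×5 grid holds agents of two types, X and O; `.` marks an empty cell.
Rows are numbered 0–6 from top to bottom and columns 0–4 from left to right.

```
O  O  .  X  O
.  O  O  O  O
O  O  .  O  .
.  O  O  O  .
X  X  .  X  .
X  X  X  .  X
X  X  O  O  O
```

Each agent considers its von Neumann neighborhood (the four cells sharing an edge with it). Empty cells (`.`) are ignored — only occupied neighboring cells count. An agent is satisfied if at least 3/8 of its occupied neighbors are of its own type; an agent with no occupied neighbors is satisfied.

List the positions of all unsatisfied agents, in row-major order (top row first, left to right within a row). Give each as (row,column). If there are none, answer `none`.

(0,3), (4,3), (5,4), (6,2)

Row 0: (0,0)O 1/1 ✓ · (0,1)O 2/2 ✓ · (0,3)X 0/2 ✗ · (0,4)O 1/2 ✓
Row 1: (1,1)O 3/3 ✓ · (1,2)O 2/2 ✓ · (1,3)O 3/4 ✓ · (1,4)O 2/2 ✓
Row 2: (2,0)O 1/1 ✓ · (2,1)O 3/3 ✓ · (2,3)O 2/2 ✓
Row 3: (3,1)O 2/3 ✓ · (3,2)O 2/2 ✓ · (3,3)O 2/3 ✓
Row 4: (4,0)X 2/2 ✓ · (4,1)X 2/3 ✓ · (4,3)X 0/1 ✗
Row 5: (5,0)X 3/3 ✓ · (5,1)X 4/4 ✓ · (5,2)X 1/2 ✓ · (5,4)X 0/1 ✗
Row 6: (6,0)X 2/2 ✓ · (6,1)X 2/3 ✓ · (6,2)O 1/3 ✗ · (6,3)O 2/2 ✓ · (6,4)O 1/2 ✓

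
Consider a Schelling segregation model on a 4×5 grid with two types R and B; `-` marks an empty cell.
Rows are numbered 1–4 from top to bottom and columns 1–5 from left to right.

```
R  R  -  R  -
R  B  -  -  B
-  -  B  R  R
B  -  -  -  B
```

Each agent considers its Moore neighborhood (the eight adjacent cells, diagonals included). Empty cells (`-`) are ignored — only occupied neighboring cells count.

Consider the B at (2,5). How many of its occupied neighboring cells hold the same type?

0

Occupied neighbors of (2,5): (1,4)=R, (3,4)=R, (3,5)=R.
Same type (B): 0 of 3.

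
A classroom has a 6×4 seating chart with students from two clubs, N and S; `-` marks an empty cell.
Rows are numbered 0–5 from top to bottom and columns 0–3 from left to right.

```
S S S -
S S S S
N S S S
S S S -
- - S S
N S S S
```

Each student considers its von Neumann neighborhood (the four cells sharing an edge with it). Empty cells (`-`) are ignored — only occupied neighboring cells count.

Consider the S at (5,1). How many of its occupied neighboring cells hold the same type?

1

Occupied neighbors of (5,1): (5,0)=N, (5,2)=S.
Same type (S): 1 of 2.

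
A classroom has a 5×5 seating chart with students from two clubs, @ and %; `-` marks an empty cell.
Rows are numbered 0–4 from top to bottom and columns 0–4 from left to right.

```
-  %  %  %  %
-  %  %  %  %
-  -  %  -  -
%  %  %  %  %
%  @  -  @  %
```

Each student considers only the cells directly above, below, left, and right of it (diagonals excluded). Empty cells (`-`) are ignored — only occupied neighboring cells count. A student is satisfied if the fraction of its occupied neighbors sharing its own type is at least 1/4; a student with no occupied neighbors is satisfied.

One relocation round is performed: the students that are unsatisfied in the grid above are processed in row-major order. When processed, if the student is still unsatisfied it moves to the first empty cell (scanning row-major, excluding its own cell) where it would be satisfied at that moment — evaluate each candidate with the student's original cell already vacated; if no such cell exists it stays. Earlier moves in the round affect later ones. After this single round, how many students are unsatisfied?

0

Initially unsatisfied (in order): (4,1), (4,3).
  (4,1) → (4,2).
  (4,3): now satisfied by earlier moves; stays.
Resulting grid:
- % % % %
- % % % %
- - % - -
% % % % %
% - @ @ %
All satisfied now.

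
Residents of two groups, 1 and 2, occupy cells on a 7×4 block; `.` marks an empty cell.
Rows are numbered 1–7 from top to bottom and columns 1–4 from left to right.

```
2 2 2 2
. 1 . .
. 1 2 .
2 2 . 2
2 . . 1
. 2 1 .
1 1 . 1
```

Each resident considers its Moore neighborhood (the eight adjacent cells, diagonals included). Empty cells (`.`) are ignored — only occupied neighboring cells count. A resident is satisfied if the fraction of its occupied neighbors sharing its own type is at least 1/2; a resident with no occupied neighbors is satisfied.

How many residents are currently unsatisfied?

(1,1)2 1/2 ok
(1,2)2 2/3 ok
(1,3)2 2/3 ok
(1,4)2 1/1 ok
(2,2)1 1/5 unhappy
(3,2)1 1/4 unhappy
(3,3)2 2/4 ok
(4,1)2 2/3 ok
(4,2)2 3/4 ok
(4,4)2 1/2 ok
(5,1)2 3/3 ok
(5,4)1 1/2 ok
(6,2)2 1/4 unhappy
(6,3)1 3/4 ok
(7,1)1 1/2 ok
(7,2)1 2/3 ok
(7,4)1 1/1 ok
Unsatisfied: (2,2), (3,2), (6,2) — 3 in total.

3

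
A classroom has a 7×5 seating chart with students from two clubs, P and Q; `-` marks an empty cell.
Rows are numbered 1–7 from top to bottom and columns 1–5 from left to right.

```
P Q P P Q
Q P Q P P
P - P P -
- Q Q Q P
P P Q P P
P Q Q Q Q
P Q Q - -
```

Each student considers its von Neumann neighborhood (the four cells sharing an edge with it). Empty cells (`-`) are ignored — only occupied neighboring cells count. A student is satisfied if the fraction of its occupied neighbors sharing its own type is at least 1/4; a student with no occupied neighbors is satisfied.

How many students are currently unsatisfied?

7

Row 1: (1,1)P 0/2 unhappy · (1,2)Q 0/3 unhappy · (1,3)P 1/3 ok · (1,4)P 2/3 ok · (1,5)Q 0/2 unhappy
Row 2: (2,1)Q 0/3 unhappy · (2,2)P 0/3 unhappy · (2,3)Q 0/4 unhappy · (2,4)P 3/4 ok · (2,5)P 1/2 ok
Row 3: (3,1)P 0/1 unhappy · (3,3)P 1/3 ok · (3,4)P 2/3 ok
Row 4: (4,2)Q 1/2 ok · (4,3)Q 3/4 ok · (4,4)Q 1/4 ok · (4,5)P 1/2 ok
Row 5: (5,1)P 2/2 ok · (5,2)P 1/4 ok · (5,3)Q 2/4 ok · (5,4)P 1/4 ok · (5,5)P 2/3 ok
Row 6: (6,1)P 2/3 ok · (6,2)Q 2/4 ok · (6,3)Q 4/4 ok · (6,4)Q 2/3 ok · (6,5)Q 1/2 ok
Row 7: (7,1)P 1/2 ok · (7,2)Q 2/3 ok · (7,3)Q 2/2 ok
Unsatisfied: (1,1), (1,2), (1,5), (2,1), (2,2), (2,3), (3,1) — 7 in total.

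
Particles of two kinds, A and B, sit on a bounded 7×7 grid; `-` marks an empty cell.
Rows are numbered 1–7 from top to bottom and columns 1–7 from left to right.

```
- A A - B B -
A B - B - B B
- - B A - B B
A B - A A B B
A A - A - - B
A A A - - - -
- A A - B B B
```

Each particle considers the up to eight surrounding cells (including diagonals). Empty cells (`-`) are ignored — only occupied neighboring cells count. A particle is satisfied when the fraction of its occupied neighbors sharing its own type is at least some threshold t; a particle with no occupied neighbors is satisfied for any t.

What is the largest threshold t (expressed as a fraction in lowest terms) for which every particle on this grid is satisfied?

1/4

(1,2)A 2/3
(1,3)A 1/3
(1,5)B 3/3
(1,6)B 3/3
(2,1)A 1/2
(2,2)B 1/4
(2,4)B 2/4
(2,6)B 5/5
(2,7)B 4/4
(3,3)B 3/5
(3,4)A 2/4
(3,6)B 5/6
(3,7)B 5/5
(4,1)A 2/3
(4,2)B 1/4
(4,4)A 3/4
(4,5)A 3/5
(4,6)B 4/5
(4,7)B 4/4
(5,1)A 4/5
(5,2)A 5/6
(5,4)A 3/3
(5,7)B 2/2
(6,1)A 4/4
(6,2)A 6/6
(6,3)A 5/5
(7,2)A 4/4
(7,3)A 3/3
(7,5)B 1/1
(7,6)B 2/2
(7,7)B 1/1
The smallest same-type fraction is 1/4 at (2,2), which reduces to 1/4. Any threshold above that leaves this particle unsatisfied.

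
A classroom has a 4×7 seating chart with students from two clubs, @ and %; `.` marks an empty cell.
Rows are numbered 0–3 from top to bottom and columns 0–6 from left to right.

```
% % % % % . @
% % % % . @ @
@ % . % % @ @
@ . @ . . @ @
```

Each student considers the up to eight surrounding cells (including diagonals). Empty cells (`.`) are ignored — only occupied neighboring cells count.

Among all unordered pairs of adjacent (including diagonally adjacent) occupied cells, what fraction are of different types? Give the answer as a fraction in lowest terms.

Scan each occupied cell's neighbors to the right and below (and the two forward diagonals) so each pair is counted once.
Row 0: %(0,0)–%(0,1)= %(0,0)–%(1,0)= %(0,0)–%(1,1)= %(0,1)–%(0,2)= %(0,1)–%(1,1)= %(0,1)–%(1,2)= %(0,1)–%(1,0)= %(0,2)–%(0,3)= %(0,2)–%(1,2)= %(0,2)–%(1,3)= %(0,2)–%(1,1)= %(0,3)–%(0,4)= %(0,3)–%(1,3)= %(0,3)–%(1,2)= %(0,4)–@(1,5)≠ %(0,4)–%(1,3)= @(0,6)–@(1,6)= @(0,6)–@(1,5)=  → 1/18 unlike.
Row 1: %(1,0)–%(1,1)= %(1,0)–@(2,0)≠ %(1,0)–%(2,1)= %(1,1)–%(1,2)= %(1,1)–%(2,1)= %(1,1)–@(2,0)≠ %(1,2)–%(1,3)= %(1,2)–%(2,3)= %(1,2)–%(2,1)= %(1,3)–%(2,3)= %(1,3)–%(2,4)= @(1,5)–@(1,6)= @(1,5)–@(2,5)= @(1,5)–@(2,6)= @(1,5)–%(2,4)≠ @(1,6)–@(2,6)= @(1,6)–@(2,5)=  → 3/17 unlike.
Row 2: @(2,0)–%(2,1)≠ @(2,0)–@(3,0)= %(2,1)–@(3,2)≠ %(2,1)–@(3,0)≠ %(2,3)–%(2,4)= %(2,3)–@(3,2)≠ %(2,4)–@(2,5)≠ %(2,4)–@(3,5)≠ @(2,5)–@(2,6)= @(2,5)–@(3,5)= @(2,5)–@(3,6)= @(2,6)–@(3,6)= @(2,6)–@(3,5)=  → 6/13 unlike.
Row 3: @(3,5)–@(3,6)=  → 0/1 unlike.
Total adjacent occupied pairs: 49; unlike-type pairs: 10.
10/49 is already in lowest terms.

10/49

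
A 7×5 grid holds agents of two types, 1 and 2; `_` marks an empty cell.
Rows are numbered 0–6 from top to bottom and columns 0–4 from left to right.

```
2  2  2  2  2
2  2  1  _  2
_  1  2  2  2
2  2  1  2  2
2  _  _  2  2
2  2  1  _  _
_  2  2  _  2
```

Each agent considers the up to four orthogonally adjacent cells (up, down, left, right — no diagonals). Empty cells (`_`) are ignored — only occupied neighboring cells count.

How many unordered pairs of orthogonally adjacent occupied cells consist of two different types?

Scan each occupied cell's neighbors to the right and below so each pair is counted once.
Row 0: 2(0,0)–2(0,1)= 2(0,0)–2(1,0)= 2(0,1)–2(0,2)= 2(0,1)–2(1,1)= 2(0,2)–2(0,3)= 2(0,2)–1(1,2)≠ 2(0,3)–2(0,4)= 2(0,4)–2(1,4)=  → 1/8 unlike.
Row 1: 2(1,0)–2(1,1)= 2(1,1)–1(1,2)≠ 2(1,1)–1(2,1)≠ 1(1,2)–2(2,2)≠ 2(1,4)–2(2,4)=  → 3/5 unlike.
Row 2: 1(2,1)–2(2,2)≠ 1(2,1)–2(3,1)≠ 2(2,2)–2(2,3)= 2(2,2)–1(3,2)≠ 2(2,3)–2(2,4)= 2(2,3)–2(3,3)= 2(2,4)–2(3,4)=  → 3/7 unlike.
Row 3: 2(3,0)–2(3,1)= 2(3,0)–2(4,0)= 2(3,1)–1(3,2)≠ 1(3,2)–2(3,3)≠ 2(3,3)–2(3,4)= 2(3,3)–2(4,3)= 2(3,4)–2(4,4)=  → 2/7 unlike.
Row 4: 2(4,0)–2(5,0)= 2(4,3)–2(4,4)=  → 0/2 unlike.
Row 5: 2(5,0)–2(5,1)= 2(5,1)–1(5,2)≠ 2(5,1)–2(6,1)= 1(5,2)–2(6,2)≠  → 2/4 unlike.
Row 6: 2(6,1)–2(6,2)=  → 0/1 unlike.
Total adjacent occupied pairs: 34; unlike-type pairs: 11.

11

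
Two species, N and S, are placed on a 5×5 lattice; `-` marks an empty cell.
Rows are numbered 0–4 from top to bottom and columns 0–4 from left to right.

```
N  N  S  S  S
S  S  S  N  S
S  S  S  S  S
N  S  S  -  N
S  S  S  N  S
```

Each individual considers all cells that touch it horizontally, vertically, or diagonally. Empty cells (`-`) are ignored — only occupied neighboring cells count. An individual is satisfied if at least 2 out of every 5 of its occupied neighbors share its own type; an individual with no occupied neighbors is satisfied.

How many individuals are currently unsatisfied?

(0,0)N 1/3 unhappy
(0,1)N 1/5 unhappy
(0,2)S 3/5 ok
(0,3)S 4/5 ok
(0,4)S 2/3 ok
(1,0)S 3/5 ok
(1,1)S 6/8 ok
(1,2)S 6/8 ok
(1,3)N 0/8 unhappy
(1,4)S 4/5 ok
(2,0)S 4/5 ok
(2,1)S 7/8 ok
(2,2)S 6/7 ok
(2,3)S 5/7 ok
(2,4)S 2/4 ok
(3,0)N 0/5 unhappy
(3,1)S 7/8 ok
(3,2)S 6/7 ok
(3,4)N 1/4 unhappy
(4,0)S 2/3 ok
(4,1)S 4/5 ok
(4,2)S 3/4 ok
(4,3)N 1/4 unhappy
(4,4)S 0/2 unhappy
Unsatisfied: (0,0), (0,1), (1,3), (3,0), (3,4), (4,3), (4,4) — 7 in total.

7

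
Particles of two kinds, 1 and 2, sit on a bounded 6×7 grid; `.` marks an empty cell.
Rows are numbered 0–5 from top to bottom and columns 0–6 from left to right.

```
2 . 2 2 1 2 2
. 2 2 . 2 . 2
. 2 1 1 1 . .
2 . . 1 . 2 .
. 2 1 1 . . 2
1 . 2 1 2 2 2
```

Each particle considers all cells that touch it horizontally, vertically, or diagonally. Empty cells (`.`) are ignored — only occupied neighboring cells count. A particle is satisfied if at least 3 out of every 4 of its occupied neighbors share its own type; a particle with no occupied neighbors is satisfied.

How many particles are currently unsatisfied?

14

(0,0)2 1/1 ✓
(0,2)2 3/3 ✓
(0,3)2 3/4 ✓
(0,4)1 0/3 ✗
(0,5)2 3/4 ✓
(0,6)2 2/2 ✓
(1,1)2 4/5 ✓
(1,2)2 4/6 ✗
(1,4)2 2/5 ✗
(1,6)2 2/2 ✓
(2,1)2 3/4 ✓
(2,2)1 2/5 ✗
(2,3)1 3/5 ✗
(2,4)1 2/4 ✗
(3,0)2 2/2 ✓
(3,3)1 5/5 ✓
(3,5)2 1/2 ✗
(4,1)2 2/4 ✗
(4,2)1 3/5 ✗
(4,3)1 3/5 ✗
(4,6)2 3/3 ✓
(5,0)1 0/1 ✗
(5,2)2 1/4 ✗
(5,3)1 2/4 ✗
(5,4)2 1/3 ✗
(5,5)2 3/3 ✓
(5,6)2 2/2 ✓
Unsatisfied: (0,4), (1,2), (1,4), (2,2), (2,3), (2,4), (3,5), (4,1), (4,2), (4,3), (5,0), (5,2), (5,3), (5,4) — 14 in total.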